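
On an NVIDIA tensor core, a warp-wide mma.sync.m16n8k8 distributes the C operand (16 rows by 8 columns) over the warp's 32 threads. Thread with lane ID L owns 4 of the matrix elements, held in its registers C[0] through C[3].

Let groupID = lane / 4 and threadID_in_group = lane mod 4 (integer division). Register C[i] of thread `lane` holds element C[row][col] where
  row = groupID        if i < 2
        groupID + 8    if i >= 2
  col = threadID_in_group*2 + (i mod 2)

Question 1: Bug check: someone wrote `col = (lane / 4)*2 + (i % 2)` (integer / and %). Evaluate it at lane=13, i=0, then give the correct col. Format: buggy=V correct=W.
buggy=6 correct=2

`(lane / 4)*2 + (i % 2)`[13,0]⇒6
L=13⇒gr=13>>2=3, th=13&3=1
[0]⇒row 3+0=3  col 1·2+0=2
col: 6 vs 2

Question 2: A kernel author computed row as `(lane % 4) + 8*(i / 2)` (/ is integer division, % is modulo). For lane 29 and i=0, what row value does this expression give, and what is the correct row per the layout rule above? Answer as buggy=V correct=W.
`(lane % 4) + 8*(i / 2)`[29,0]=>1
lane 29=>29/4=7, 29 mod 4=1
i=0  r:7+0=>7  c:2·1+0=>2
row: 1 vs 7

buggy=1 correct=7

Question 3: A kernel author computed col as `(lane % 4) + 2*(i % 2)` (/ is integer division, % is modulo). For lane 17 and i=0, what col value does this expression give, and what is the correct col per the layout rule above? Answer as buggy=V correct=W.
buggy=1 correct=2

`(lane % 4) + 2*(i % 2)`[17,0]->1
17: gid=4,tid=1
[0] (4+0,1*2+0) = (4,2)
col: 1 vs 2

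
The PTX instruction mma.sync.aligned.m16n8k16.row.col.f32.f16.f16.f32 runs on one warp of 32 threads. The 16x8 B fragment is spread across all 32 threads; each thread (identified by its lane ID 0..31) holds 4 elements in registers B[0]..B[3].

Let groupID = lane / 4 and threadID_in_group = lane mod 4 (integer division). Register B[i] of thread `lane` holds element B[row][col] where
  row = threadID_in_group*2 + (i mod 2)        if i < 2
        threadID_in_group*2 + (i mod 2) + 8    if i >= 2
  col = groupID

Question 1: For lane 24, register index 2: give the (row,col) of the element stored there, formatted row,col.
L=24→G=24>>2=6, T=24&3=0
[2]→row 0·2+0+8=8  col G=6

8,6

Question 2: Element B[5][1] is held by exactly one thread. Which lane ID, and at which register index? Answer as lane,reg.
6,1

c: 1->gid=1  r: 5->r8=0,tid=2,i&1=1
L=1*4+2=6  i=0*2+1=1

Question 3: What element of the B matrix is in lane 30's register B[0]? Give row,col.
4,7

lane 30: G=7 (30/4), T=2 (30%4)
i=0: r=2*2+0+0=4, c=G=7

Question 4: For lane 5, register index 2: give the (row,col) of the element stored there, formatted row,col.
10,1

lane 5⇒5/4=1, 5 mod 4=1
i=2  r:2·1+0+8⇒10  c:1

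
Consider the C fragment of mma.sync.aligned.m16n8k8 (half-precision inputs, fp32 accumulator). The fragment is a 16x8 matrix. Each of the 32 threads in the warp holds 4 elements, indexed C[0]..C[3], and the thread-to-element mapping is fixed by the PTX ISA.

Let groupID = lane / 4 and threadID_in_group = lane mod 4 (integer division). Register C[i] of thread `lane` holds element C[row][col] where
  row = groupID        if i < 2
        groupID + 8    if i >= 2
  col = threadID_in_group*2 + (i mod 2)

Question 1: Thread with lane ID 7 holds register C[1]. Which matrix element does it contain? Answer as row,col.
1,7

lane 7: gid=1 (7/4), tid=3 (7%4)
i=1: r=1+0=1, c=3*2+1=7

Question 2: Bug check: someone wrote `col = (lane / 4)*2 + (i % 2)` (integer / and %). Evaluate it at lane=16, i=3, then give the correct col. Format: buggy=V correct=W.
buggy=9 correct=1

`(lane / 4)*2 + (i % 2)`[16,3]→9
L=16→G=16>>2=4, T=16&3=0
[3]→row 4+8=12  col 0·2+1=1
col: 9 vs 1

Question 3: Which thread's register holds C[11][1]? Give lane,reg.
12,3

r=11->g=3,rb=1  c=1->t=0,b0=1
L=3*4+0=12  i=1*2+1=3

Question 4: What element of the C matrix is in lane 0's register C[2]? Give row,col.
lane 0: G=0 (0/4), T=0 (0%4)
i=2: r=0+8=8, c=0*2+0=0

8,0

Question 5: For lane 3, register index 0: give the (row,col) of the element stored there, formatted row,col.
lane 3->3/4=0, 3 mod 4=3
i=0  r:0+0->0  c:2·3+0->6

0,6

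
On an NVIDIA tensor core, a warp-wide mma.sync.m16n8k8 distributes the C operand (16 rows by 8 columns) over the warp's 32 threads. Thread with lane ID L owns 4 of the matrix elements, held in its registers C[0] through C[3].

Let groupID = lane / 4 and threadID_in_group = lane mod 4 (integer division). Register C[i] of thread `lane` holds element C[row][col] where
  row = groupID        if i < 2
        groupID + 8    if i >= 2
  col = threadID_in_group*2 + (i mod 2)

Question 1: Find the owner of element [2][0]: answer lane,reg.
r=2⇒gr=2,Rb=0  c=0⇒th=0,odd=0
L=2*4+0=8  i=0*2+0=0

8,0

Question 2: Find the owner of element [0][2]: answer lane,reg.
r=0→G=0,rhi=0  c=2→T=1,p=0
L=0*4+1=1  i=0*2+0=0

1,0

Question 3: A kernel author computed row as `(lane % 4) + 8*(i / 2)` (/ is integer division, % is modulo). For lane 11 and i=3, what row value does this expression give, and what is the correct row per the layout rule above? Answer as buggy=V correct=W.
`(lane % 4) + 8*(i / 2)`[11,3]→11
L=11→G=11>>2=2, T=11&3=3
[3]→row 2+8=10  col 3·2+1=7
row: 11 vs 10

buggy=11 correct=10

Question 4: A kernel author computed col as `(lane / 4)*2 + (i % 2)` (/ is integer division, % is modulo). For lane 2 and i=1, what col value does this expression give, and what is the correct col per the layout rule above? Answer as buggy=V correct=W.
buggy=1 correct=5

`(lane / 4)*2 + (i % 2)`[2,1]⇒1
lane 2: gr=0 (2/4), th=2 (2%4)
i=1: r=0+0=0, c=2*2+1=5
col: 1 vs 5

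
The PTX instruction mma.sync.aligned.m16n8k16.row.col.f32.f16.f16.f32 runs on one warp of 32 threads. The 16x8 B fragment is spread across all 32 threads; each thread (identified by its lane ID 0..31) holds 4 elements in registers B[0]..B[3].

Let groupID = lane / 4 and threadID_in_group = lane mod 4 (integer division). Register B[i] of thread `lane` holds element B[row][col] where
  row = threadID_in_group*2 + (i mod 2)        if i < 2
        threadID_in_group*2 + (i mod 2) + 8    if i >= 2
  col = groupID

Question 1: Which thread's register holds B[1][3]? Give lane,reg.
12,1

c=3→G=3  r=1→rhi=0,T=0,p=1
L=3*4+0=12  i=0*2+1=1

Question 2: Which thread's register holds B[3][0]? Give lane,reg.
1,1

c=0→G=0  r=3→rhi=0,T=1,p=1
L=0*4+1=1  i=0*2+1=1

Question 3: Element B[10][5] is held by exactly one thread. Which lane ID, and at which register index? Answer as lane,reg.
c=5→G=5  r=10→rhi=1,T=1,p=0
L=5*4+1=21  i=1*2+0=2

21,2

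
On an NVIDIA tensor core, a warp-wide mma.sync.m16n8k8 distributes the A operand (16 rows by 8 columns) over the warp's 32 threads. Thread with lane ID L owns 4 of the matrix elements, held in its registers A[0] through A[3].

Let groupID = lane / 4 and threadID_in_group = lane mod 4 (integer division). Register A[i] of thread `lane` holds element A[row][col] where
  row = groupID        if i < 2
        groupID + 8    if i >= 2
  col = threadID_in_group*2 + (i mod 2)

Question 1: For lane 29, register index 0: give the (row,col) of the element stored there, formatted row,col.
7,2

lane 29→29/4=7, 29 mod 4=1
i=0  r:7+0→7  c:2·1+0→2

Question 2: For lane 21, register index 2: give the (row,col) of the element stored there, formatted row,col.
L=21⇒gr=21>>2=5, th=21&3=1
[2]⇒row 5+8=13  col 1·2+0=2

13,2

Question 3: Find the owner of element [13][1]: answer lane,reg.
r=13⇒gr=5,Rb=1  c=1⇒th=0,odd=1
L=5*4+0=20  i=1*2+1=3

20,3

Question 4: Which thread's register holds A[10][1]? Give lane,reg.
r=10→G=2,rhi=1  c=1→T=0,p=1
L=2*4+0=8  i=1*2+1=3

8,3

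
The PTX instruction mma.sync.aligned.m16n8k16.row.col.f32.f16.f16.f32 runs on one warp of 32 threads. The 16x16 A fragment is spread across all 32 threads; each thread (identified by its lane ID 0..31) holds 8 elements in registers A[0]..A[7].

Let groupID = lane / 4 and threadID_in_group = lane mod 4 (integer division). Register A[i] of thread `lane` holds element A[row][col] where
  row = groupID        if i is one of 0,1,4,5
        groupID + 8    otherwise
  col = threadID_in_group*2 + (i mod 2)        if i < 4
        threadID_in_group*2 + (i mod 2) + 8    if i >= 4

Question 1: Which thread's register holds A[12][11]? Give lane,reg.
r=12→G=4,rhi=1  c=11→chi=1,T=1,p=1
L=4*4+1=17  i=1*4+1*2+1=7

17,7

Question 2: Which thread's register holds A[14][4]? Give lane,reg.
26,2

r=14->g=6,rb=1  c=4->cb=0,t=2,b0=0
L=6*4+2=26  i=0*4+1*2+0=2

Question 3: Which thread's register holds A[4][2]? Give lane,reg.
r=4->g=4,rb=0  c=2->cb=0,t=1,b0=0
L=4*4+1=17  i=0*4+0*2+0=0

17,0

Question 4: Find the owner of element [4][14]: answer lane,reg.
19,4

r=4->g=4,rb=0  c=14->cb=1,t=3,b0=0
L=4*4+3=19  i=1*4+0*2+0=4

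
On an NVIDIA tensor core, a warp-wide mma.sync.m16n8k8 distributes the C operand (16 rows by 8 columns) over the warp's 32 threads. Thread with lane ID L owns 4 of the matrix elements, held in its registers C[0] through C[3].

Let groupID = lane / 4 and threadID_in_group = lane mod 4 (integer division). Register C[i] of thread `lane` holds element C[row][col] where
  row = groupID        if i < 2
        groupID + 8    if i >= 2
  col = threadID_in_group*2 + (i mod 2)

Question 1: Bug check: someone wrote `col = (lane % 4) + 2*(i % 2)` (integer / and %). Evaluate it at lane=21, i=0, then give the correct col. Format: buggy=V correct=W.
buggy=1 correct=2

`(lane % 4) + 2*(i % 2)`[21,0]⇒1
21: gr=5,th=1
[0] (5+0,1*2+0) = (5,2)
col: 1 vs 2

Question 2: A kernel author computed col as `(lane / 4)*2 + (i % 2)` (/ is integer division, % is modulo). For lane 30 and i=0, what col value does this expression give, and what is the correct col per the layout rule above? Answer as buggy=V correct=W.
buggy=14 correct=4

`(lane / 4)*2 + (i % 2)`[30,0]⇒14
lane 30: gr=7 (30/4), th=2 (30%4)
i=0: r=7+0=7, c=2*2+0=4
col: 14 vs 4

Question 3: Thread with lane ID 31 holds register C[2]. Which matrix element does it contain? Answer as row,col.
15,6

31: gid=7,tid=3
[2] (7+8,3*2+0) = (15,6)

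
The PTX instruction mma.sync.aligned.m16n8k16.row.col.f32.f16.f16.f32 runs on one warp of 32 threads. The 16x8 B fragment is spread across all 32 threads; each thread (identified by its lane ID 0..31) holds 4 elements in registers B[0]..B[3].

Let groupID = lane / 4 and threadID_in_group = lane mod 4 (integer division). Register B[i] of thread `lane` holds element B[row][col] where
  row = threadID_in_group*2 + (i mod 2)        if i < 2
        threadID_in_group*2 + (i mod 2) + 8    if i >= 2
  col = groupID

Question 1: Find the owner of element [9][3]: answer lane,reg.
c=3->g=3  r=9->rb=1,t=0,b0=1
L=3*4+0=12  i=1*2+1=3

12,3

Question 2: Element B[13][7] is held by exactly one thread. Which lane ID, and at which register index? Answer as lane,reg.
30,3

c=7→G=7  r=13→rhi=1,T=2,p=1
L=7*4+2=30  i=1*2+1=3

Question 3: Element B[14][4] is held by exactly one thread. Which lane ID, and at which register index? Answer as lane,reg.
19,2

c=4->g=4  r=14->rb=1,t=3,b0=0
L=4*4+3=19  i=1*2+0=2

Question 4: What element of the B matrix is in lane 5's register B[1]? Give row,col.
lane 5: grp=1 (5/4), tig=1 (5%4)
i=1: r=1*2+1+0=3, c=grp=1

3,1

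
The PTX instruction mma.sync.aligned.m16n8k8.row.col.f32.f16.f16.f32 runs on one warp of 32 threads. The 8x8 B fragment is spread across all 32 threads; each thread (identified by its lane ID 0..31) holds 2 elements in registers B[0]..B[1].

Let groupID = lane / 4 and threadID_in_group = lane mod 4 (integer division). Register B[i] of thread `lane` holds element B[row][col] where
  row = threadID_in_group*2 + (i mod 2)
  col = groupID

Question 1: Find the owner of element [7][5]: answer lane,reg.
c:5=>grp=5  r:7=>tig=3,lo=1
L=5*4+3=23  i=1=1

23,1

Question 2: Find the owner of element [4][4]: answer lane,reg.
18,0

c:4=>grp=4  r:4=>tig=2,lo=0
L=4*4+2=18  i=0=0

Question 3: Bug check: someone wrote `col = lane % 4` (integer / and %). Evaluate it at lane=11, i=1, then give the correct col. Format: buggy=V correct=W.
buggy=3 correct=2

`lane % 4`[11,1]->3
lane 11: g=2 (11/4), t=3 (11%4)
i=1: r=3*2+1=7, c=g=2
col: 3 vs 2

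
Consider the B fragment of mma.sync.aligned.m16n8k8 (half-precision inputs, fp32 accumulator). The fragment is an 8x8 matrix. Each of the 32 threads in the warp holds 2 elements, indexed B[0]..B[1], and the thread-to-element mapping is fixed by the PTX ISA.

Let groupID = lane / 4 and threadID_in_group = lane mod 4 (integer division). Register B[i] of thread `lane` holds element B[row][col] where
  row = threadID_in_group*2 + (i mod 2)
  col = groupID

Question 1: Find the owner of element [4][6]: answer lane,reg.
c=6->g=6  r=4->t=2,b0=0
L=6*4+2=26  i=0=0

26,0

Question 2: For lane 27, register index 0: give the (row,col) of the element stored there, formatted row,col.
6,6

lane 27->27/4=6, 27 mod 4=3
i=0  r:2·3+0->6  c:6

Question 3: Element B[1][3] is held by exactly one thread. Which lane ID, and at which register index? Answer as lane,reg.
c: 3->gid=3  r: 1->tid=0,i&1=1
L=3*4+0=12  i=1=1

12,1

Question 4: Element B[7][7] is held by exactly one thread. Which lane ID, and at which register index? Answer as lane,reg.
c=7⇒gr=7  r=7⇒th=3,odd=1
L=7*4+3=31  i=1=1

31,1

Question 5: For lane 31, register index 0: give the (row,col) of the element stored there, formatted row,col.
6,7

L=31⇒gr=31>>2=7, th=31&3=3
[0]⇒row 3·2+0=6  col gr=7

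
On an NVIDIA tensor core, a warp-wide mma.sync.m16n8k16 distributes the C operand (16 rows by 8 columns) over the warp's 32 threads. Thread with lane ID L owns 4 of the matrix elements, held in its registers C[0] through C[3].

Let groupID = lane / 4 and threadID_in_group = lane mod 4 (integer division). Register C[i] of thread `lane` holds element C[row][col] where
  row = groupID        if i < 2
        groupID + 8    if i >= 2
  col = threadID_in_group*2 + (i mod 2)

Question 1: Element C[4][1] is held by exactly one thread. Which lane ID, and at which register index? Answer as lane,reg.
r:4=>grp=4,rB=0  c:1=>tig=0,lo=1
L=4*4+0=16  i=0*2+1=1

16,1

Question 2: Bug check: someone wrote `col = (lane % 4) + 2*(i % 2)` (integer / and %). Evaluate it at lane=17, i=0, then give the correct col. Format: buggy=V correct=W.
`(lane % 4) + 2*(i % 2)`[17,0]⇒1
17: gr=4,th=1
[0] (4+0,1*2+0) = (4,2)
col: 1 vs 2

buggy=1 correct=2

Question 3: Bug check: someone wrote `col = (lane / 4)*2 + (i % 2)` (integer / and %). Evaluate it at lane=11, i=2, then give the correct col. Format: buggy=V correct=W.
`(lane / 4)*2 + (i % 2)`[11,2]=>4
lane 11=>11/4=2, 11 mod 4=3
i=2  r:2+8=>10  c:2·3+0=>6
col: 4 vs 6

buggy=4 correct=6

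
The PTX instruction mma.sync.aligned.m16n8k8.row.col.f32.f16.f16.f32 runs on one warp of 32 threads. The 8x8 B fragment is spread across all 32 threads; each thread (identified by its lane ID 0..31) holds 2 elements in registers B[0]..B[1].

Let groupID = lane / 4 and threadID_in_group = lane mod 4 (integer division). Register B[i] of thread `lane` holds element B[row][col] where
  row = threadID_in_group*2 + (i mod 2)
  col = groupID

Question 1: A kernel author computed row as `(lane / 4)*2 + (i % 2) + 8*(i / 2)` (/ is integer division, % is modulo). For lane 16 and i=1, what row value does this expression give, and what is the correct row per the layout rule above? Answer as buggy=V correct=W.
`(lane / 4)*2 + (i % 2) + 8*(i / 2)`[16,1]->9
lane 16: gid=4 (16/4), tid=0 (16%4)
i=1: r=0*2+1=1, c=gid=4
row: 9 vs 1

buggy=9 correct=1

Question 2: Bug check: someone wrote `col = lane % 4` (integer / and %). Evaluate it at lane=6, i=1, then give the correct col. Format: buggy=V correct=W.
buggy=2 correct=1

`lane % 4`[6,1]->2
L=6->g=6>>2=1, t=6&3=2
[1]->row 2·2+1=5  col g=1
col: 2 vs 1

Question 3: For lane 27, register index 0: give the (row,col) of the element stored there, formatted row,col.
lane 27⇒27/4=6, 27 mod 4=3
i=0  r:2·3+0⇒6  c:6

6,6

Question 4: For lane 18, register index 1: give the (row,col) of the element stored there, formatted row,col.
lane 18⇒18/4=4, 18 mod 4=2
i=1  r:2·2+1⇒5  c:4

5,4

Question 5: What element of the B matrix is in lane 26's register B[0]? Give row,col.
4,6

L=26⇒gr=26>>2=6, th=26&3=2
[0]⇒row 2·2+0=4  col gr=6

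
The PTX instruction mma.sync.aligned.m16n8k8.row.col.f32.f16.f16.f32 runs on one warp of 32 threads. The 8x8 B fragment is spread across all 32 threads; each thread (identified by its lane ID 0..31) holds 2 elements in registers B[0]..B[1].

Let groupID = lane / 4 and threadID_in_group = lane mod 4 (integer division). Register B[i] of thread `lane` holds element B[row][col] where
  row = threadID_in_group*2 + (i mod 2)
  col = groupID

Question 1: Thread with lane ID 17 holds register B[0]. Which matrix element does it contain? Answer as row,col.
lane 17=>17/4=4, 17 mod 4=1
i=0  r:2·1+0=>2  c:4

2,4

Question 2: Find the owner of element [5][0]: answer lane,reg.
c:0=>grp=0  r:5=>tig=2,lo=1
L=0*4+2=2  i=1=1

2,1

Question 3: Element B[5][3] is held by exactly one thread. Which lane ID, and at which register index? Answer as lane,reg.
c:3=>grp=3  r:5=>tig=2,lo=1
L=3*4+2=14  i=1=1

14,1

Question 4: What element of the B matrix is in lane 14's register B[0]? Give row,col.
lane 14: grp=3 (14/4), tig=2 (14%4)
i=0: r=2*2+0=4, c=grp=3

4,3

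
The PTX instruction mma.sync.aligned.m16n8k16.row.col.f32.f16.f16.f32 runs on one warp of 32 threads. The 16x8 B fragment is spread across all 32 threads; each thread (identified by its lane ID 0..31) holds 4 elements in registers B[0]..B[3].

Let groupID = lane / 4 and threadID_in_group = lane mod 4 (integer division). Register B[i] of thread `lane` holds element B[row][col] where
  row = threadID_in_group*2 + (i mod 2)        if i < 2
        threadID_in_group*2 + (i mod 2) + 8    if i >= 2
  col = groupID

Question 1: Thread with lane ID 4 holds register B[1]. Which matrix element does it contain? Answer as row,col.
L=4⇒gr=4>>2=1, th=4&3=0
[1]⇒row 0·2+1+0=1  col gr=1

1,1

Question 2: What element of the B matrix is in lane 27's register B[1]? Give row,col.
7,6

lane 27->27/4=6, 27 mod 4=3
i=1  r:2·3+1+0->7  c:6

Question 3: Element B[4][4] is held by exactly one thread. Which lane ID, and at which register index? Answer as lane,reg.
c=4→G=4  r=4→rhi=0,T=2,p=0
L=4*4+2=18  i=0*2+0=0

18,0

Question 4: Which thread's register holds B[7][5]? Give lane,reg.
c:5=>grp=5  r:7=>rB=0,tig=3,lo=1
L=5*4+3=23  i=0*2+1=1

23,1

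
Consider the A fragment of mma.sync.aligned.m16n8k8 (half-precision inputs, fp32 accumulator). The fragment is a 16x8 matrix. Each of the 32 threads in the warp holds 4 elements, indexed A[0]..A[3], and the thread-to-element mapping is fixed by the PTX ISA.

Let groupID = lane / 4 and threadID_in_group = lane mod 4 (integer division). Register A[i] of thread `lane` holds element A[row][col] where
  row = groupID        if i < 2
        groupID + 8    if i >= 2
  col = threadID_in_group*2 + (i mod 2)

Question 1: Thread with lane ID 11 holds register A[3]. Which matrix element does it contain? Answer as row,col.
10,7

11: grp=2,tig=3
[3] (2+8,3*2+1) = (10,7)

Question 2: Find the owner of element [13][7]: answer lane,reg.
r: 13->gid=5,r8=1  c: 7->tid=3,i&1=1
L=5*4+3=23  i=1*2+1=3

23,3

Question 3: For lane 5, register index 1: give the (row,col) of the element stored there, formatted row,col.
L=5→G=5>>2=1, T=5&3=1
[1]→row 1+0=1  col 1·2+1=3

1,3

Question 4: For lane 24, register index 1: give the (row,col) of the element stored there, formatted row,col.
6,1

24: grp=6,tig=0
[1] (6+0,0*2+1) = (6,1)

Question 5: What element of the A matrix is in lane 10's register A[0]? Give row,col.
2,4

L=10->g=10>>2=2, t=10&3=2
[0]->row 2+0=2  col 2·2+0=4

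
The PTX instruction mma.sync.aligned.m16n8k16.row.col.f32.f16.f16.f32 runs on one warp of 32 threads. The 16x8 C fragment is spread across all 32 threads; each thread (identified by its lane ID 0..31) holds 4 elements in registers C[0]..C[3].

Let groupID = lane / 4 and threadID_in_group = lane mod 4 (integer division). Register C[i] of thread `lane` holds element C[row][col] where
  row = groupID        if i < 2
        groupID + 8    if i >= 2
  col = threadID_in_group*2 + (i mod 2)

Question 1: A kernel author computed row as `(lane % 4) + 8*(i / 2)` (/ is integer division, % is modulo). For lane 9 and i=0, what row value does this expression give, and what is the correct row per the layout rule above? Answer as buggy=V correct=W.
`(lane % 4) + 8*(i / 2)`[9,0]->1
lane 9: g=2 (9/4), t=1 (9%4)
i=0: r=2+0=2, c=1*2+0=2
row: 1 vs 2

buggy=1 correct=2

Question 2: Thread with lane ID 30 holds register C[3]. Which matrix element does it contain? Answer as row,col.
L=30->gid=30>>2=7, tid=30&3=2
[3]->row 7+8=15  col 2·2+1=5

15,5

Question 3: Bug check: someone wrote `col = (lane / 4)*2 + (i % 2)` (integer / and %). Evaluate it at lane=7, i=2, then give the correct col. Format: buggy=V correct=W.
`(lane / 4)*2 + (i % 2)`[7,2]=>2
lane 7: grp=1 (7/4), tig=3 (7%4)
i=2: r=1+8=9, c=3*2+0=6
col: 2 vs 6

buggy=2 correct=6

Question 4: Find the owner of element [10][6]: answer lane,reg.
r:10=>grp=2,rB=1  c:6=>tig=3,lo=0
L=2*4+3=11  i=1*2+0=2

11,2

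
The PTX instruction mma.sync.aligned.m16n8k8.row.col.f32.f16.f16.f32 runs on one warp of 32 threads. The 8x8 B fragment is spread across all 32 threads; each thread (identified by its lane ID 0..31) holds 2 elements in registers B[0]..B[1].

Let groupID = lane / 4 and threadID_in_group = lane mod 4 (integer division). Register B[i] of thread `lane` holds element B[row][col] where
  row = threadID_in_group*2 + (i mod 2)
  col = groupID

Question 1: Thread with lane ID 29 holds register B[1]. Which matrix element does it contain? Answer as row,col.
3,7

lane 29→29/4=7, 29 mod 4=1
i=1  r:2·1+1→3  c:7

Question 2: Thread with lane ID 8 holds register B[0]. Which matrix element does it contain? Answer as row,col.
L=8⇒gr=8>>2=2, th=8&3=0
[0]⇒row 0·2+0=0  col gr=2

0,2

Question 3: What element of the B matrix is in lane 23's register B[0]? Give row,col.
L=23⇒gr=23>>2=5, th=23&3=3
[0]⇒row 3·2+0=6  col gr=5

6,5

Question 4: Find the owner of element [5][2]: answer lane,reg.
c: 2->gid=2  r: 5->tid=2,i&1=1
L=2*4+2=10  i=1=1

10,1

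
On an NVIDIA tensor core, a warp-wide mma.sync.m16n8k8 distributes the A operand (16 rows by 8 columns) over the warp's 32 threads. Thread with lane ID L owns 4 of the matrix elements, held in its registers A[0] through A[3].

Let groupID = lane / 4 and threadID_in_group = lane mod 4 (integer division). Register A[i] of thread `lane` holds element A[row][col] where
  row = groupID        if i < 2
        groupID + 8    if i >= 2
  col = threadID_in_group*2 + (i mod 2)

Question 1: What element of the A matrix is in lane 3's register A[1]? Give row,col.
0,7

3: gr=0,th=3
[1] (0+0,3*2+1) = (0,7)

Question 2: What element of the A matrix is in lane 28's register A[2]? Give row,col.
15,0

lane 28: g=7 (28/4), t=0 (28%4)
i=2: r=7+8=15, c=0*2+0=0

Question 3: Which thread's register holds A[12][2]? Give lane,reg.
17,2

r=12->g=4,rb=1  c=2->t=1,b0=0
L=4*4+1=17  i=1*2+0=2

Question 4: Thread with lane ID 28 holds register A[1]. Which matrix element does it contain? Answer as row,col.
7,1

L=28⇒gr=28>>2=7, th=28&3=0
[1]⇒row 7+0=7  col 0·2+1=1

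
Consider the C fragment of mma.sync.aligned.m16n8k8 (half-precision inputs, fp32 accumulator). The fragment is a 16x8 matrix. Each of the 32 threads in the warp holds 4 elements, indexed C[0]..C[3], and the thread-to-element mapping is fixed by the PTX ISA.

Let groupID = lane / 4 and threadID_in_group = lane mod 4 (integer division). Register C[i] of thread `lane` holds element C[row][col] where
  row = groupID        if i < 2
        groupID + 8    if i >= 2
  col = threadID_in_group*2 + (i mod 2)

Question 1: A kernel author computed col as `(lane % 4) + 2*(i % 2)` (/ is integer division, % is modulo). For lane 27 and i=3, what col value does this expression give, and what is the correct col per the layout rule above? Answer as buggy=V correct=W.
`(lane % 4) + 2*(i % 2)`[27,3]->5
L=27->g=27>>2=6, t=27&3=3
[3]->row 6+8=14  col 3·2+1=7
col: 5 vs 7

buggy=5 correct=7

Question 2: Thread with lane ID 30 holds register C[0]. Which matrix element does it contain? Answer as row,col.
7,4

30: g=7,t=2
[0] (7+0,2*2+0) = (7,4)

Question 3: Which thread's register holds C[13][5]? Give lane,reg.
r=13->g=5,rb=1  c=5->t=2,b0=1
L=5*4+2=22  i=1*2+1=3

22,3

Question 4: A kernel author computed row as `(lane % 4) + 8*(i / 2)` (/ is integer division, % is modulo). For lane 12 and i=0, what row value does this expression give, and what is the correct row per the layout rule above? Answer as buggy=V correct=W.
`(lane % 4) + 8*(i / 2)`[12,0]→0
12: G=3,T=0
[0] (3+0,0*2+0) = (3,0)
row: 0 vs 3

buggy=0 correct=3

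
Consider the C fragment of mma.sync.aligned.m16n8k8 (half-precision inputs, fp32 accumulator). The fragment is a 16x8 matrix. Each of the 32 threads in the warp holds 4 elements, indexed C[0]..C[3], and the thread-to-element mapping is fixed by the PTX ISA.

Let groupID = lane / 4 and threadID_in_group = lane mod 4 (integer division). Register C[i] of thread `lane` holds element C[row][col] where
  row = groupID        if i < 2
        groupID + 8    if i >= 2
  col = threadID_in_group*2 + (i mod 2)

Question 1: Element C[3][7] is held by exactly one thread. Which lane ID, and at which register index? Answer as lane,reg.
r=3->g=3,rb=0  c=7->t=3,b0=1
L=3*4+3=15  i=0*2+1=1

15,1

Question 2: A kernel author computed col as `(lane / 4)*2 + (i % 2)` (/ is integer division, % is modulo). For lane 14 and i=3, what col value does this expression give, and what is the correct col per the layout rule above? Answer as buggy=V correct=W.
buggy=7 correct=5

`(lane / 4)*2 + (i % 2)`[14,3]=>7
lane 14: grp=3 (14/4), tig=2 (14%4)
i=3: r=3+8=11, c=2*2+1=5
col: 7 vs 5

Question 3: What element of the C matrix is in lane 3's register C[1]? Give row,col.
0,7

lane 3->3/4=0, 3 mod 4=3
i=1  r:0+0->0  c:2·3+1->7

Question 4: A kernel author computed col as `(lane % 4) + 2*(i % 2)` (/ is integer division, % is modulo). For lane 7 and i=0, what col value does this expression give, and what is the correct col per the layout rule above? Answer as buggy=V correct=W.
buggy=3 correct=6

`(lane % 4) + 2*(i % 2)`[7,0]⇒3
7: gr=1,th=3
[0] (1+0,3*2+0) = (1,6)
col: 3 vs 6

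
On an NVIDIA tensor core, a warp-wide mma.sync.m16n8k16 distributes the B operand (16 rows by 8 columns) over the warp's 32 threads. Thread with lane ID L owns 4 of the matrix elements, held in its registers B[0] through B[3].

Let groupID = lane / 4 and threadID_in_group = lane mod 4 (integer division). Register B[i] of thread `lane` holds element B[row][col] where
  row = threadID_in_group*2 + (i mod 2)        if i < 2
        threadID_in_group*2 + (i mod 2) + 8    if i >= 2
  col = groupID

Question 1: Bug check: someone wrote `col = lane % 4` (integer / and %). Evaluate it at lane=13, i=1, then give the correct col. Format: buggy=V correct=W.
`lane % 4`[13,1]→1
lane 13: G=3 (13/4), T=1 (13%4)
i=1: r=1*2+1+0=3, c=G=3
col: 1 vs 3

buggy=1 correct=3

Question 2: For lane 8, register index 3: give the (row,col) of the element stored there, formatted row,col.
9,2

lane 8: gid=2 (8/4), tid=0 (8%4)
i=3: r=0*2+1+8=9, c=gid=2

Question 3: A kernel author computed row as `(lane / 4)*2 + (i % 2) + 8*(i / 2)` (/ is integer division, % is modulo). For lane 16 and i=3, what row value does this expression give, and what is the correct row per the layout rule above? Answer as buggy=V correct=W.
buggy=17 correct=9

`(lane / 4)*2 + (i % 2) + 8*(i / 2)`[16,3]->17
16: g=4,t=0
[3] (0*2+1+8,4) = (9,4)
row: 17 vs 9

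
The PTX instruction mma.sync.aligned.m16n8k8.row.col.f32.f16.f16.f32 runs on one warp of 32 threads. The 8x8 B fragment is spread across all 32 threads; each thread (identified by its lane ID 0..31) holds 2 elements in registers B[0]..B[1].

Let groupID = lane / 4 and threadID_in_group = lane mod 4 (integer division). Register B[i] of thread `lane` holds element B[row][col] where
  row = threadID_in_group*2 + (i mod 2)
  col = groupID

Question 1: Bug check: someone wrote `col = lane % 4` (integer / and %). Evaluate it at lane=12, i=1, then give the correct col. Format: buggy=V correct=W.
buggy=0 correct=3

`lane % 4`[12,1]⇒0
L=12⇒gr=12>>2=3, th=12&3=0
[1]⇒row 0·2+1=1  col gr=3
col: 0 vs 3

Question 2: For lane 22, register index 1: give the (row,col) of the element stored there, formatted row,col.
5,5

lane 22: G=5 (22/4), T=2 (22%4)
i=1: r=2*2+1=5, c=G=5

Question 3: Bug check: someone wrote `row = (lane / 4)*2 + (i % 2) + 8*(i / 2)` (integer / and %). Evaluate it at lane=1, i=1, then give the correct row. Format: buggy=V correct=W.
buggy=1 correct=3

`(lane / 4)*2 + (i % 2) + 8*(i / 2)`[1,1]->1
1: g=0,t=1
[1] (1*2+1,0) = (3,0)
row: 1 vs 3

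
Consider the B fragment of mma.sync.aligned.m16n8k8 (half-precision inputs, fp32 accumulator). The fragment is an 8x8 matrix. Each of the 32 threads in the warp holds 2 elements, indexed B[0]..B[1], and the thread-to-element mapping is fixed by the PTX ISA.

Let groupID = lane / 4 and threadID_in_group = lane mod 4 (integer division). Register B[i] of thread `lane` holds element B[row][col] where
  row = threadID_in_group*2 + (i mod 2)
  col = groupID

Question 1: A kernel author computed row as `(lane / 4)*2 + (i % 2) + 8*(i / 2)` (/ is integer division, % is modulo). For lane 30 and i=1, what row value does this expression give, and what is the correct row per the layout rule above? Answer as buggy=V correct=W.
`(lane / 4)*2 + (i % 2) + 8*(i / 2)`[30,1]->15
L=30->g=30>>2=7, t=30&3=2
[1]->row 2·2+1=5  col g=7
row: 15 vs 5

buggy=15 correct=5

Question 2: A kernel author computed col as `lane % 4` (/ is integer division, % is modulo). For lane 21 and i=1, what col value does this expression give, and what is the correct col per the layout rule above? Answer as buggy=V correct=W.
`lane % 4`[21,1]=>1
lane 21=>21/4=5, 21 mod 4=1
i=1  r:2·1+1=>3  c:5
col: 1 vs 5

buggy=1 correct=5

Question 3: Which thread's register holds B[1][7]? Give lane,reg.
28,1

c: 7->gid=7  r: 1->tid=0,i&1=1
L=7*4+0=28  i=1=1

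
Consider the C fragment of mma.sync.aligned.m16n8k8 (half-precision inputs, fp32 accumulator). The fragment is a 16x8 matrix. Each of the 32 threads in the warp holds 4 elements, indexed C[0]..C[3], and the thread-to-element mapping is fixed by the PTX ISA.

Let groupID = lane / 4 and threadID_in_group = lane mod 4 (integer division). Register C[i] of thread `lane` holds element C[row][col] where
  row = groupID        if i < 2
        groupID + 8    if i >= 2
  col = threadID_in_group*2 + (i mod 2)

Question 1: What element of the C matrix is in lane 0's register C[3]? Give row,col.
lane 0→0/4=0, 0 mod 4=0
i=3  r:0+8→8  c:2·0+1→1

8,1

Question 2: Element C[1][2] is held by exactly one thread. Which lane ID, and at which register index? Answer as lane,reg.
r=1→G=1,rhi=0  c=2→T=1,p=0
L=1*4+1=5  i=0*2+0=0

5,0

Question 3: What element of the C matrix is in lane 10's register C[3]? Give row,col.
10,5

L=10->g=10>>2=2, t=10&3=2
[3]->row 2+8=10  col 2·2+1=5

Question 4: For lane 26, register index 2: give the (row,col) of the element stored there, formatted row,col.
14,4

L=26→G=26>>2=6, T=26&3=2
[2]→row 6+8=14  col 2·2+0=4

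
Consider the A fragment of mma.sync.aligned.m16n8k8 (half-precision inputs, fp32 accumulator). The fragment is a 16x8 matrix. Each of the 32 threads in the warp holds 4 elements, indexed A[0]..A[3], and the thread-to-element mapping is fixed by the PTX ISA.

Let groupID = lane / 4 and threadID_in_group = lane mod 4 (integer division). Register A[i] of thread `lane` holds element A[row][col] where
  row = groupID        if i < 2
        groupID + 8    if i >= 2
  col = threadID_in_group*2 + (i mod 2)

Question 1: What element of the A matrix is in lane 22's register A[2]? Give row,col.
L=22⇒gr=22>>2=5, th=22&3=2
[2]⇒row 5+8=13  col 2·2+0=4

13,4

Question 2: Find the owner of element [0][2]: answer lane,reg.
1,0

r=0->g=0,rb=0  c=2->t=1,b0=0
L=0*4+1=1  i=0*2+0=0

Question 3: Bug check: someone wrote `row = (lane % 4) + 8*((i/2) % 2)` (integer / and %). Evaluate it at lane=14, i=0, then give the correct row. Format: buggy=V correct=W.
`(lane % 4) + 8*((i/2) % 2)`[14,0]→2
lane 14: G=3 (14/4), T=2 (14%4)
i=0: r=3+0=3, c=2*2+0=4
row: 2 vs 3

buggy=2 correct=3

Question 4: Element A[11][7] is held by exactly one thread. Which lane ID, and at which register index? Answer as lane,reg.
15,3

r=11⇒gr=3,Rb=1  c=7⇒th=3,odd=1
L=3*4+3=15  i=1*2+1=3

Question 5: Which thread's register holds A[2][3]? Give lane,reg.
9,1

r:2=>grp=2,rB=0  c:3=>tig=1,lo=1
L=2*4+1=9  i=0*2+1=1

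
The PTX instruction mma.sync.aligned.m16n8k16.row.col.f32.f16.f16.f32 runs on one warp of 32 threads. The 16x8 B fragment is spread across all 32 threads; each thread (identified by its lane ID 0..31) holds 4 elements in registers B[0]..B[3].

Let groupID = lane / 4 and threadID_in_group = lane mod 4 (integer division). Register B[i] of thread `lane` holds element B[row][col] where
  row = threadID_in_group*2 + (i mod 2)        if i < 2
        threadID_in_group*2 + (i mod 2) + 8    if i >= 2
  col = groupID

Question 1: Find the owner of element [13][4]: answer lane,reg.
c: 4->gid=4  r: 13->r8=1,tid=2,i&1=1
L=4*4+2=18  i=1*2+1=3

18,3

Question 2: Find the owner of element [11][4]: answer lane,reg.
17,3

c: 4->gid=4  r: 11->r8=1,tid=1,i&1=1
L=4*4+1=17  i=1*2+1=3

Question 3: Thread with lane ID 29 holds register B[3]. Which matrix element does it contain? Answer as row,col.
lane 29⇒29/4=7, 29 mod 4=1
i=3  r:2·1+1+8⇒11  c:7

11,7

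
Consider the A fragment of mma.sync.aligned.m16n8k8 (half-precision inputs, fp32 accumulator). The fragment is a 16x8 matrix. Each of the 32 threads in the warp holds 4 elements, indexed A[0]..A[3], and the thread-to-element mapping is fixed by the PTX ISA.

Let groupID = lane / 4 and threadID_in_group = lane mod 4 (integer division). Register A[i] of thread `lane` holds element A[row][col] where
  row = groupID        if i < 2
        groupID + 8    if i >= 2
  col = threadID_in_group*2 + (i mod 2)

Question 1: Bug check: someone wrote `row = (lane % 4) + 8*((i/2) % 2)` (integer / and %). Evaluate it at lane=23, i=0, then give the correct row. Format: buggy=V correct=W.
`(lane % 4) + 8*((i/2) % 2)`[23,0]⇒3
lane 23: gr=5 (23/4), th=3 (23%4)
i=0: r=5+0=5, c=3*2+0=6
row: 3 vs 5

buggy=3 correct=5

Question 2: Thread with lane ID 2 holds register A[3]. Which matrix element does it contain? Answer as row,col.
L=2=>grp=2>>2=0, tig=2&3=2
[3]=>row 0+8=8  col 2·2+1=5

8,5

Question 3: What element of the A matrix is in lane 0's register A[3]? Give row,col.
8,1

0: gr=0,th=0
[3] (0+8,0*2+1) = (8,1)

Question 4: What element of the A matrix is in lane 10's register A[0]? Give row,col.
2,4

lane 10: G=2 (10/4), T=2 (10%4)
i=0: r=2+0=2, c=2*2+0=4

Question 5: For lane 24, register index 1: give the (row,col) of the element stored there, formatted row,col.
6,1

lane 24->24/4=6, 24 mod 4=0
i=1  r:6+0->6  c:2·0+1->1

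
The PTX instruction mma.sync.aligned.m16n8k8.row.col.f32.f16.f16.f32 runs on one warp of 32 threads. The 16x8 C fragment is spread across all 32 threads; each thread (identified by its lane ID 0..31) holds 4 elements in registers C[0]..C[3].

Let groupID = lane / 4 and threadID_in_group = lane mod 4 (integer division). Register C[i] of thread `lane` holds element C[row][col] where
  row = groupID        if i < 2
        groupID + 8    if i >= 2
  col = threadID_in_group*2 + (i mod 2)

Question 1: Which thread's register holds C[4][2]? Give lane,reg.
17,0

r=4⇒gr=4,Rb=0  c=2⇒th=1,odd=0
L=4*4+1=17  i=0*2+0=0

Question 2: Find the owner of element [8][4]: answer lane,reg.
2,2

r=8→G=0,rhi=1  c=4→T=2,p=0
L=0*4+2=2  i=1*2+0=2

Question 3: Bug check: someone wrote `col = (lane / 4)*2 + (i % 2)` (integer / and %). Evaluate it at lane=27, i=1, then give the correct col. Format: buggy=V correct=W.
`(lane / 4)*2 + (i % 2)`[27,1]=>13
27: grp=6,tig=3
[1] (6+0,3*2+1) = (6,7)
col: 13 vs 7

buggy=13 correct=7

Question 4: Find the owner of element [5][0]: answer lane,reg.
20,0

r=5⇒gr=5,Rb=0  c=0⇒th=0,odd=0
L=5*4+0=20  i=0*2+0=0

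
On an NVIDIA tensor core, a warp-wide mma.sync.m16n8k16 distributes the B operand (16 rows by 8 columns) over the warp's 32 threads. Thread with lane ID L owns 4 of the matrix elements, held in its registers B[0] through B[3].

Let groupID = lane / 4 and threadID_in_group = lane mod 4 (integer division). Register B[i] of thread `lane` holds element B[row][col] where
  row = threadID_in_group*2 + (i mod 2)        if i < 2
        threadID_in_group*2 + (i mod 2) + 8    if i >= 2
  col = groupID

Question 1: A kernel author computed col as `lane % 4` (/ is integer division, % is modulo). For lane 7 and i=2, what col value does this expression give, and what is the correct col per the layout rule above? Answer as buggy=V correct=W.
`lane % 4`[7,2]=>3
7: grp=1,tig=3
[2] (3*2+0+8,1) = (14,1)
col: 3 vs 1

buggy=3 correct=1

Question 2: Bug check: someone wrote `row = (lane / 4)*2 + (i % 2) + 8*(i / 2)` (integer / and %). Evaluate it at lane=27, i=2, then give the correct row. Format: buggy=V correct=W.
buggy=20 correct=14

`(lane / 4)*2 + (i % 2) + 8*(i / 2)`[27,2]→20
L=27→G=27>>2=6, T=27&3=3
[2]→row 3·2+0+8=14  col G=6
row: 20 vs 14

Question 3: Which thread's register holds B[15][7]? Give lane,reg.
c=7→G=7  r=15→rhi=1,T=3,p=1
L=7*4+3=31  i=1*2+1=3

31,3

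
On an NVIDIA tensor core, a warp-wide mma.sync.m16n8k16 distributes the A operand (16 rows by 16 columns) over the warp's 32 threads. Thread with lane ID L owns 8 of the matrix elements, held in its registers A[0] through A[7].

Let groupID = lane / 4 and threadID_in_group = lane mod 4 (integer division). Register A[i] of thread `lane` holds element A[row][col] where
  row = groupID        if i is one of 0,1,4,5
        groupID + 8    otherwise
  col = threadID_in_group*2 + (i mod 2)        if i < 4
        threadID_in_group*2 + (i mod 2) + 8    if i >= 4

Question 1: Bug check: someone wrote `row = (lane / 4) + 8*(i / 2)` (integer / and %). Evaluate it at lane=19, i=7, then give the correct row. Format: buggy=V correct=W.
buggy=28 correct=12

`(lane / 4) + 8*(i / 2)`[19,7]⇒28
lane 19: gr=4 (19/4), th=3 (19%4)
i=7: r=4+8=12, c=3*2+1+8=15
row: 28 vs 12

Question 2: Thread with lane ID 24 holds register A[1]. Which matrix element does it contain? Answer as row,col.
6,1

lane 24->24/4=6, 24 mod 4=0
i=1  r:6+0->6  c:2·0+1+0->1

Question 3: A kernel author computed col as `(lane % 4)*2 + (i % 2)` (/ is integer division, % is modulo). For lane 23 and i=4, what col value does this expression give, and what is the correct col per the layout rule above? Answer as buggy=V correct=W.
buggy=6 correct=14

`(lane % 4)*2 + (i % 2)`[23,4]->6
lane 23->23/4=5, 23 mod 4=3
i=4  r:5+0->5  c:2·3+0+8->14
col: 6 vs 14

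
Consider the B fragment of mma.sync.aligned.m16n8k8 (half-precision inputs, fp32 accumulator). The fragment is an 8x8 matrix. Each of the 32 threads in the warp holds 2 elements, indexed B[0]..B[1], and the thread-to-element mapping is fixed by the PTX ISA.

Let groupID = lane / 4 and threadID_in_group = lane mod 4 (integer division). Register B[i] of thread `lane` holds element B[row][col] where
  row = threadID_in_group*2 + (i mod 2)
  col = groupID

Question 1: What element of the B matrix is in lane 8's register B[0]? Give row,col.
0,2

8: gid=2,tid=0
[0] (0*2+0,2) = (0,2)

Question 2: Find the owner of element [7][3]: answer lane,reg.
15,1

c=3->g=3  r=7->t=3,b0=1
L=3*4+3=15  i=1=1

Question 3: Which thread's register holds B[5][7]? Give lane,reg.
30,1

c=7->g=7  r=5->t=2,b0=1
L=7*4+2=30  i=1=1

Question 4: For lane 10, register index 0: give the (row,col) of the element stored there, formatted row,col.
lane 10⇒10/4=2, 10 mod 4=2
i=0  r:2·2+0⇒4  c:2

4,2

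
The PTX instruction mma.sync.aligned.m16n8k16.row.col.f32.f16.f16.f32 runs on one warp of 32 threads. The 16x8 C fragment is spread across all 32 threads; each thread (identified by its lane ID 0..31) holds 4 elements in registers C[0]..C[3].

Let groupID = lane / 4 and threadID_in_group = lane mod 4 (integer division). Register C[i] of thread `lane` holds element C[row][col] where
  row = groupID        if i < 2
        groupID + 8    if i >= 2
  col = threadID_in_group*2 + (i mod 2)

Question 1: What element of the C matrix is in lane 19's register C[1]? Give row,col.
19: gr=4,th=3
[1] (4+0,3*2+1) = (4,7)

4,7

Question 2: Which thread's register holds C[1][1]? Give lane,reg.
r: 1->gid=1,r8=0  c: 1->tid=0,i&1=1
L=1*4+0=4  i=0*2+1=1

4,1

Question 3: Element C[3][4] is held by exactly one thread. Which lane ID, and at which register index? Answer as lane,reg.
r: 3->gid=3,r8=0  c: 4->tid=2,i&1=0
L=3*4+2=14  i=0*2+0=0

14,0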